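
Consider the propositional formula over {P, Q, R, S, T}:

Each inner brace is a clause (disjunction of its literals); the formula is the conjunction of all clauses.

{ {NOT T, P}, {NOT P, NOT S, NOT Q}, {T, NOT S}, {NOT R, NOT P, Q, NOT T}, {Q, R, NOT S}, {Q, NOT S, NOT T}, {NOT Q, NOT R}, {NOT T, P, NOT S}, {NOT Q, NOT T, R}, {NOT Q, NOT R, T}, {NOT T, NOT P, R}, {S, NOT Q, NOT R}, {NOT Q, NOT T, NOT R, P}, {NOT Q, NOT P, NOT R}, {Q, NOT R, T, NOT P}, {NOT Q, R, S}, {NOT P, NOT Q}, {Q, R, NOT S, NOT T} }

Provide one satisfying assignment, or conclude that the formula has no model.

P ↦ false,  Q ↦ false,  R ↦ false,  S ↦ false,  T ↦ false

Branch on T: set T = false.
The clause (NOT S) is unit, so S = false.
Branch on Q: set Q = false.
Branch on R: set R = false.
All clauses hold; P can take either value.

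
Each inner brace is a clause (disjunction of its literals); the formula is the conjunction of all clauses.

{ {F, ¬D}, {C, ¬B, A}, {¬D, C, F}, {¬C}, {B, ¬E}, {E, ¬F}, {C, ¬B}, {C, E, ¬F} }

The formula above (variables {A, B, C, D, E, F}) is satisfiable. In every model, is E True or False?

Suppose E = True.
From the singleton clause (¬C), C = False.
From the singleton clause (B), B = True.
That conflicts with the unit clause (¬B).
So every satisfying assignment has E = False.

False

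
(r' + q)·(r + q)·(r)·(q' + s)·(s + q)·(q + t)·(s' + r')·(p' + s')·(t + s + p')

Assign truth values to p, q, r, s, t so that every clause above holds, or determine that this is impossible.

UNSATISFIABLE

From the singleton clause (r), r = 1.
From the singleton clause (q), q = 1.
From the singleton clause (s), s = 1.
Now (s') is unsatisfied and unit — conflict.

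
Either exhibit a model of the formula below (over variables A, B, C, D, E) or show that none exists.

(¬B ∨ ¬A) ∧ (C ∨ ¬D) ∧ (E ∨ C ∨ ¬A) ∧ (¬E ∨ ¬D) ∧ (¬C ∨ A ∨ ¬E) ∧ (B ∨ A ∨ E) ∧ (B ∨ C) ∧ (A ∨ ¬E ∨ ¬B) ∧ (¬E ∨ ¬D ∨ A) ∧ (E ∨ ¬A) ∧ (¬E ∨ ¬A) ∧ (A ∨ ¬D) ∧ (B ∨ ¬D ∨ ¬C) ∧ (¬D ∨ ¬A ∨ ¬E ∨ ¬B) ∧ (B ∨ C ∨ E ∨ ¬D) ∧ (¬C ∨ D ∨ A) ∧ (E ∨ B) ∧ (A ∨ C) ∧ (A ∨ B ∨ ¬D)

Branch on B: set B = False.
From the singleton clause (C), C = True.
From the singleton clause (¬D), D = False.
From the singleton clause (A), A = True.
From the singleton clause (E), E = True.
That conflicts with the unit clause (¬E).
Backtrack on B: now try B = True.
From the singleton clause (¬A), A = False.
From the singleton clause (¬E), E = False.
From the singleton clause (¬D), D = False.
From the singleton clause (¬C), C = False.
That conflicts with the unit clause (C).
Neither B = True nor B = False works.

UNSATISFIABLE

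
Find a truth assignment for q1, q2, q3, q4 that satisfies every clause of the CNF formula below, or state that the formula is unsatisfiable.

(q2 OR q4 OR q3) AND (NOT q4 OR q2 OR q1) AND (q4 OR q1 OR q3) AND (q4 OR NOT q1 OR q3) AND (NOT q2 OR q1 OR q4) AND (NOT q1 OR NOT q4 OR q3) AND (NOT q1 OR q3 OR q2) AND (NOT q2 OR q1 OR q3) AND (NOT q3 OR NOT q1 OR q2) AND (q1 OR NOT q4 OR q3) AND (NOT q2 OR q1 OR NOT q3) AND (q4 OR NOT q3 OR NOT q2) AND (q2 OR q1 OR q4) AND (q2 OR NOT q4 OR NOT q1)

q1=true,  q2=true,  q3=true,  q4=true

Case q2 = true:
Case q1 = true:
Case q4 = true:
(q3) alone gives q3 = true.
All clauses are satisfied.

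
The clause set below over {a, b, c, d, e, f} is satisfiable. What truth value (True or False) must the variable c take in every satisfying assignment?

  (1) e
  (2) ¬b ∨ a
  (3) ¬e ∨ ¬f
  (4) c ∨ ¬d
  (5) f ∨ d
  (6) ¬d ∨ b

Suppose c = False.
The clause (e) is unit, so e = True.
The clause (¬f) is unit, so f = False.
The clause (¬d) is unit, so d = False.
But (d) is also a unit clause — contradiction.
So every satisfying assignment has c = True.

True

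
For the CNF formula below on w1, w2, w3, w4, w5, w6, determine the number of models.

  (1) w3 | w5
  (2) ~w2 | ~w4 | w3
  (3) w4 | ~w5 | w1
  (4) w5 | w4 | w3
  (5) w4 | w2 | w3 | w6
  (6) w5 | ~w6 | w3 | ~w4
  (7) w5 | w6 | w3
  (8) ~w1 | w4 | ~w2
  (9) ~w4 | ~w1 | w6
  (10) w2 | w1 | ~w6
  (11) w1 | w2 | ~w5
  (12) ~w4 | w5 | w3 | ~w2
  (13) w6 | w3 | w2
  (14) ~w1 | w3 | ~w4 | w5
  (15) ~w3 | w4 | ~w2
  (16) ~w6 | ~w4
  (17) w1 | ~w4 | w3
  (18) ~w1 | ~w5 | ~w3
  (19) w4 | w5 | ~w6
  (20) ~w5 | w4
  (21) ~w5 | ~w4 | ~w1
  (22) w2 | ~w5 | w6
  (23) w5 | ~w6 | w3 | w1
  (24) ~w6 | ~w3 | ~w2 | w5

There are 2^6 = 64 truth assignments over (w1, w2, w3, w4, w5, w6).
Split on w2. With w2 = 1, the clauses containing w2 are satisfied and ~w2 drops from the rest; 2 of the 2^5 = 32 assignments to the other variables satisfy what remains.
With w2 = 0, by the same count on the reduced clause set, 3 assignments work.
(One model: w1=F, w2=F, w3=T, w4=F, w5=F, w6=F.)
Total: 2 + 3 = 5.

5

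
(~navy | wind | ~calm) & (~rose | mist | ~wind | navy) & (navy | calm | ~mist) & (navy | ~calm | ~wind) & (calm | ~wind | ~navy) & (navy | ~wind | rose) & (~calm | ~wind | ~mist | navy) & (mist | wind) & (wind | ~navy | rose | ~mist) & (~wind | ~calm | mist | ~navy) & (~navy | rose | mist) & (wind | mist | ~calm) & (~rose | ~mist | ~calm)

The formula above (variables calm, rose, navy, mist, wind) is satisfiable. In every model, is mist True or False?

Suppose mist = 0.
(wind) alone gives wind = 1.
Case rose = 0:
(navy) alone gives navy = 1.
But (~navy) is also a unit clause — contradiction.
So rose must be the other value — set rose = 1.
(navy) alone gives navy = 1.
(calm) alone gives calm = 1.
But (~calm) is also a unit clause — contradiction.
Both values of rose lead to a conflict.
So every satisfying assignment has mist = True.

True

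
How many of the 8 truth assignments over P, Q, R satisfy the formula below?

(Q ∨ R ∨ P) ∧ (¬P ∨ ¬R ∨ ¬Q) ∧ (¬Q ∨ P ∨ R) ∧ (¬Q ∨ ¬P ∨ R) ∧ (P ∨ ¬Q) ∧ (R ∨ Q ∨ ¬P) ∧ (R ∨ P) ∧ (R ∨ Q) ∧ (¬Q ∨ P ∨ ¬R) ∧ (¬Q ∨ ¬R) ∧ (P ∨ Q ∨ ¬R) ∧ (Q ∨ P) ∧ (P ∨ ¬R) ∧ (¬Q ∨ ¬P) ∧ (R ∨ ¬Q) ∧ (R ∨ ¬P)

1

There are 2^3 = 8 truth assignments over (P, Q, R).
Split on Q. With Q = True, the clauses containing Q are satisfied and ¬Q drops from the rest; 0 of the 2^2 = 4 assignments to the other variables satisfy what remains.
With Q = False, by the same count on the reduced clause set, 1 assignment works.
(One model: P=T, Q=F, R=T.)
Total: 0 + 1 = 1.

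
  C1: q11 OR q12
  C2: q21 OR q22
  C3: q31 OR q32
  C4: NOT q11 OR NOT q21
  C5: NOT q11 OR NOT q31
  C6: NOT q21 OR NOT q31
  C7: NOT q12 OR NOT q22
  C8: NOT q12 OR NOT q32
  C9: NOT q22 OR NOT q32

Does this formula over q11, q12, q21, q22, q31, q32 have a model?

Suppose q11 = true.
Unit clause (NOT q21) forces q21 = false.
Unit clause (q22) forces q22 = true.
Unit clause (NOT q31) forces q31 = false.
Unit clause (q32) forces q32 = true.
Now (NOT q32) is unsatisfied and unit — conflict.
Backtrack on q11: now try q11 = false.
Unit clause (q12) forces q12 = true.
Unit clause (NOT q22) forces q22 = false.
Unit clause (q21) forces q21 = true.
Unit clause (NOT q31) forces q31 = false.
Unit clause (q32) forces q32 = true.
Now (NOT q32) is unsatisfied and unit — conflict.
Neither q11 = true nor q11 = false works.
No assignment satisfies every clause.

No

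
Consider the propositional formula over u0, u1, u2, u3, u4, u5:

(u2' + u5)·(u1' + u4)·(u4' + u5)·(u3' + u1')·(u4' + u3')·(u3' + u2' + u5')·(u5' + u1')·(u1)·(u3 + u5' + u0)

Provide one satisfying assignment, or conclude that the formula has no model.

UNSATISFIABLE

The clause (u1) is unit, so u1 = 1.
The clause (u4) is unit, so u4 = 1.
The clause (u5) is unit, so u5 = 1.
But (u5') is also a unit clause — contradiction.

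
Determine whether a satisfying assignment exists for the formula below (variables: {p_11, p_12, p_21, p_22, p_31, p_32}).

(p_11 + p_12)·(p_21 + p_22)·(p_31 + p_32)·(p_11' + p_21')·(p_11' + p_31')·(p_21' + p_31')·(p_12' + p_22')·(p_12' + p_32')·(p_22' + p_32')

No, unsatisfiable

Try p_11 = 1.
The clause (p_21') is unit, so p_21 = 0.
The clause (p_22) is unit, so p_22 = 1.
The clause (p_31') is unit, so p_31 = 0.
The clause (p_32) is unit, so p_32 = 1.
But (p_32') is also a unit clause — contradiction.
Undo p_11 and try p_11 = 0.
The clause (p_12) is unit, so p_12 = 1.
The clause (p_22') is unit, so p_22 = 0.
The clause (p_21) is unit, so p_21 = 1.
The clause (p_31') is unit, so p_31 = 0.
The clause (p_32) is unit, so p_32 = 1.
But (p_32') is also a unit clause — contradiction.
Both values of p_11 lead to a conflict.
No assignment satisfies every clause.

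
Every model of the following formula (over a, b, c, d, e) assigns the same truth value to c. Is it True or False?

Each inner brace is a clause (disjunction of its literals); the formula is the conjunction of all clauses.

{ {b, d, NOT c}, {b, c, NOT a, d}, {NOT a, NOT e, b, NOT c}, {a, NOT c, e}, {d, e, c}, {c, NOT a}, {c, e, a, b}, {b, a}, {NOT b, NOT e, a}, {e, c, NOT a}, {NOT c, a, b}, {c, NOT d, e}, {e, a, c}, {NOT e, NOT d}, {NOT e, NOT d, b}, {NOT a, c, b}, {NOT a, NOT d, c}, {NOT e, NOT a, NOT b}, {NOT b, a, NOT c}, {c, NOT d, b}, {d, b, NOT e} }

True

Suppose c = false.
(NOT a) alone gives a = false.
(b) alone gives b = true.
(NOT e) alone gives e = false.
But (e) is also a unit clause — contradiction.
So every satisfying assignment has c = True.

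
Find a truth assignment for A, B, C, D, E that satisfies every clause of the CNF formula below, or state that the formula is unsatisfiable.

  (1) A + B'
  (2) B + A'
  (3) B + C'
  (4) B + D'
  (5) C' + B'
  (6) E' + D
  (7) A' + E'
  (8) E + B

A: 1, B: 1, C: 0, D: 0, E: 0

Suppose A = 1.
Unit clause (B) forces B = 1.
Unit clause (C') forces C = 0.
Unit clause (E') forces E = 0.
Every clause is now satisfied; D is unconstrained.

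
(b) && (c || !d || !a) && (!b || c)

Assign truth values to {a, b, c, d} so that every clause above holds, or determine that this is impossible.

(b) alone gives b = true.
(c) alone gives c = true.
No clause remains; a, d are free.

a ↦ true,  b ↦ true,  c ↦ true,  d ↦ false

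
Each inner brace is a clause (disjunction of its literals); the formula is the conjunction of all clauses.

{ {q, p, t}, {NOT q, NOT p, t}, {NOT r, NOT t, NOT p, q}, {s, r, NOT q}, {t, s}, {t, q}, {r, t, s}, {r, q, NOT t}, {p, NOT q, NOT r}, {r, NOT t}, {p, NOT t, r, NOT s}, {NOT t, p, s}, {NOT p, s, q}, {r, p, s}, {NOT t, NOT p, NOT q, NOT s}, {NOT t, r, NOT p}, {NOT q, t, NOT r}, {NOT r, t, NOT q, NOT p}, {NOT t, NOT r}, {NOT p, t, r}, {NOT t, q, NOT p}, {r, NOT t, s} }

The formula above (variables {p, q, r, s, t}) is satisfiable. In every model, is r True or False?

Suppose r = true.
(NOT t) alone gives t = false.
(s) alone gives s = true.
(q) alone gives q = true.
Now (NOT q) is unsatisfied and unit — conflict.
So every satisfying assignment has r = False.

False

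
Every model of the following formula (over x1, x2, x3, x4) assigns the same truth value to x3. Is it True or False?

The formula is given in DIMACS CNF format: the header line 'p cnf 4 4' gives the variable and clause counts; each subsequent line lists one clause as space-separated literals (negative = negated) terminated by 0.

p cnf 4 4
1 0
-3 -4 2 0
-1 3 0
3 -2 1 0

True

Suppose x3 = False.
Unit clause (x1) forces x1 = True.
That conflicts with the unit clause (¬x1).
So every satisfying assignment has x3 = True.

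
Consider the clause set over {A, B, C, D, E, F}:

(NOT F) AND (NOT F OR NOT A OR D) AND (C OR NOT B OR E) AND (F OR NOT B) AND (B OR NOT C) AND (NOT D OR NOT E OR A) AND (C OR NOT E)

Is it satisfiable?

The clause (NOT F) is unit, so F = false.
The clause (NOT B) is unit, so B = false.
The clause (NOT C) is unit, so C = false.
The clause (NOT E) is unit, so E = false.
All clauses hold; A, D can take either value.
A satisfying assignment: A=false,  B=false,  C=false,  D=false,  E=false,  F=false.

Satisfiable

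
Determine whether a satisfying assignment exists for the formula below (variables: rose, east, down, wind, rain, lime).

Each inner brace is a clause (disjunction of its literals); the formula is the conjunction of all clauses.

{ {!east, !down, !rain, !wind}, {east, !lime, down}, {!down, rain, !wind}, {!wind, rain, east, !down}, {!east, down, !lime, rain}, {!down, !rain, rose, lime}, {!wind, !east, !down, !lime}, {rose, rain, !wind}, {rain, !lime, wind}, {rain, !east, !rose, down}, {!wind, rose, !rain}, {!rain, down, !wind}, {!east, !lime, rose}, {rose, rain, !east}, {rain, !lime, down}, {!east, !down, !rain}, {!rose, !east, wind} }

Case east = false:
Case lime = false:
Case down = false:
Case rain = true:
The clause (!wind) is unit, so wind = false.
No clause remains; rose is free.
A satisfying assignment: rose ↦ true, east ↦ false, down ↦ false, wind ↦ false, rain ↦ true, lime ↦ false.

Yes, satisfiable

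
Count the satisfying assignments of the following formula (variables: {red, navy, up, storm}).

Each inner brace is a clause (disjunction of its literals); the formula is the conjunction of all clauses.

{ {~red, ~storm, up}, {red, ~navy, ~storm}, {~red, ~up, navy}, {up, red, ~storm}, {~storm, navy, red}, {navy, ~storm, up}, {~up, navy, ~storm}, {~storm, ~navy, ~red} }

There are 2^4 = 16 truth assignments over (red, navy, up, storm).
Split on storm. With storm = 1, the clauses containing storm are satisfied and ~storm drops from the rest; 0 of the 2^3 = 8 assignments to the other variables satisfy what remains.
With storm = 0, by the same count on the reduced clause set, 7 assignments work.
(One model: red=F, navy=F, up=F, storm=F.)
Total: 0 + 7 = 7.

7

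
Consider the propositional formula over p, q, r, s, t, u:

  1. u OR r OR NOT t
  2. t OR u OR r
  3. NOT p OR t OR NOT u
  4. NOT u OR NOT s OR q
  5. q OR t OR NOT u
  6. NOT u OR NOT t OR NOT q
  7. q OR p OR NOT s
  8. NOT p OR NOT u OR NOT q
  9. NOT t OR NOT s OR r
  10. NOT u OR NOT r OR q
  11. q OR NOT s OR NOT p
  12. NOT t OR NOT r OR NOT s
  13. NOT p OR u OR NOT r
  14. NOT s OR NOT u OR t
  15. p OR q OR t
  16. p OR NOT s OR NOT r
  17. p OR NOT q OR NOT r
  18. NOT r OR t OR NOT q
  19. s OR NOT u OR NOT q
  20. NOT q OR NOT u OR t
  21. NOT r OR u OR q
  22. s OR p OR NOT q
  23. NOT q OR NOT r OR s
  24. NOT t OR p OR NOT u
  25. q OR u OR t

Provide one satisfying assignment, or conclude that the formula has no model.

p: true, q: false, r: false, s: false, t: true, u: true

Suppose u = true.
Suppose p = true.
Unit clause (t) forces t = true.
Unit clause (NOT q) forces q = false.
Unit clause (NOT s) forces s = false.
Unit clause (NOT r) forces r = false.
Every clause now holds.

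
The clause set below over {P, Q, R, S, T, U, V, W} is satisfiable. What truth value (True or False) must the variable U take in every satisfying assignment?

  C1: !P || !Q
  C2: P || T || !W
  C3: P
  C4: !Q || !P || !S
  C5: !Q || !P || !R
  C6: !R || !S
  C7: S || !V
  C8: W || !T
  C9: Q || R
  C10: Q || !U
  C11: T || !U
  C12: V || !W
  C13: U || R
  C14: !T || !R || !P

Suppose U = true.
Unit clause (P) forces P = true.
Unit clause (!Q) forces Q = false.
But (Q) is also a unit clause — contradiction.
So every satisfying assignment has U = False.

False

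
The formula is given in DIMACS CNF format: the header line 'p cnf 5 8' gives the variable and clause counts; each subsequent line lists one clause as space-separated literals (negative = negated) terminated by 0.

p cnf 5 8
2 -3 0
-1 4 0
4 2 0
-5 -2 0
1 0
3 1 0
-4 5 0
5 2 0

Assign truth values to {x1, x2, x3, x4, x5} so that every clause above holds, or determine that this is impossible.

(x1) alone gives x1 = True.
(x4) alone gives x4 = True.
(x5) alone gives x5 = True.
(¬x2) alone gives x2 = False.
(¬x3) alone gives x3 = False.
This assignment satisfies each clause.

x1: True, x2: False, x3: False, x4: True, x5: True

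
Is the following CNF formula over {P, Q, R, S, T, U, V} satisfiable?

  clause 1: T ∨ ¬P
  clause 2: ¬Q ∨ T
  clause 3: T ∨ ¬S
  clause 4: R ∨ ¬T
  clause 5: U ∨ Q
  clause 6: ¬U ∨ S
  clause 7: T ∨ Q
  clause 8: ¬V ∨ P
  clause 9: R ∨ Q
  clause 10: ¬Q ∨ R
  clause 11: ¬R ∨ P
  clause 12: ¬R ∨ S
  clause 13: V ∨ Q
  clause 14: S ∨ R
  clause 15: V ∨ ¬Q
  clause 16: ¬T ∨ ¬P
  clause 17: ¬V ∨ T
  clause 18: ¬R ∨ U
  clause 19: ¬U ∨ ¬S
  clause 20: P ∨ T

Case T = True:
The clause (R) is unit, so R = True.
The clause (P) is unit, so P = True.
That conflicts with the unit clause (¬P).
Backtrack on T: now try T = False.
The clause (¬P) is unit, so P = False.
That conflicts with the unit clause (P).
Both values of T lead to a conflict.
No assignment satisfies every clause.

No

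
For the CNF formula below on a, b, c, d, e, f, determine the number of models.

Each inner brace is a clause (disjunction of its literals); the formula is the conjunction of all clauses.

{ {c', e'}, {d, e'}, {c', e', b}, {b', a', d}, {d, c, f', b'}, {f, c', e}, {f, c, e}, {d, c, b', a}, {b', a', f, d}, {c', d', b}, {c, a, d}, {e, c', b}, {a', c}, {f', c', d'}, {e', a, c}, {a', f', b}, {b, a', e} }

3

There are 2^6 = 64 truth assignments over (a, b, c, d, e, f).
Split on d. With d = 1, the clauses containing d are satisfied and d' drops from the rest; 2 of the 2^5 = 32 assignments to the other variables satisfy what remains.
With d = 0, by the same count on the reduced clause set, 1 assignment works.
Total: 2 + 1 = 3.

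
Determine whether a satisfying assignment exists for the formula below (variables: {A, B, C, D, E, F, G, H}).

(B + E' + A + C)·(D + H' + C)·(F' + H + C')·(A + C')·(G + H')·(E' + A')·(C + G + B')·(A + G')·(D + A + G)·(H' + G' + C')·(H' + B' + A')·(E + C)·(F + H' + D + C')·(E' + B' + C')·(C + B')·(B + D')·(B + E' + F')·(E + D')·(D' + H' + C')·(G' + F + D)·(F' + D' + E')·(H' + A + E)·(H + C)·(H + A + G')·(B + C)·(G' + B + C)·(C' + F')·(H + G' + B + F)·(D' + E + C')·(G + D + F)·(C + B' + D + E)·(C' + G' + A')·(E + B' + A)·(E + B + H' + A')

No, unsatisfiable

Try A = 1.
From the singleton clause (E'), E = 0.
From the singleton clause (C), C = 1.
From the singleton clause (D'), D = 0.
From the singleton clause (F'), F = 0.
From the singleton clause (H'), H = 0.
From the singleton clause (G'), G = 0.
That conflicts with the unit clause (G).
Backtrack on A: now try A = 0.
From the singleton clause (C'), C = 0.
From the singleton clause (G'), G = 0.
From the singleton clause (H'), H = 0.
That conflicts with the unit clause (H).
Neither A = 1 nor A = 0 works.
No assignment satisfies every clause.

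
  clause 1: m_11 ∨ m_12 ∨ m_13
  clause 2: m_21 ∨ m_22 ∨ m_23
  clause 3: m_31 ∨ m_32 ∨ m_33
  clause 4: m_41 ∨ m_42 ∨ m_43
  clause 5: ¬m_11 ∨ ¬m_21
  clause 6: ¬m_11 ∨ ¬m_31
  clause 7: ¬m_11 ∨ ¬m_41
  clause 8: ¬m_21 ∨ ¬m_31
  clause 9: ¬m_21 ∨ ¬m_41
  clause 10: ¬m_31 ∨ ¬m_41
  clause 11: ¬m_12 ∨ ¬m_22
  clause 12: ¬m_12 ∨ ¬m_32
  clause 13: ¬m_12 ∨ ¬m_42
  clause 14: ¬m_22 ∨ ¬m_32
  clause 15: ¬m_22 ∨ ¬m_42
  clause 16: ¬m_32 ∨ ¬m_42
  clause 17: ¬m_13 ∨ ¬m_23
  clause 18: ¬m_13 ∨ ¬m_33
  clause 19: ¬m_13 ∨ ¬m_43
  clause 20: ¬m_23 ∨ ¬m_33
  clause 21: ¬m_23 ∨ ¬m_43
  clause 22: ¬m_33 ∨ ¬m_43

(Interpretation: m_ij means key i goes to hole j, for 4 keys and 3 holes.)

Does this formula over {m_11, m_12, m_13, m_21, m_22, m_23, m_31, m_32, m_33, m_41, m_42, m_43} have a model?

No

Case m_11 = False:
Case m_12 = True:
The clause (¬m_22) is unit, so m_22 = False.
The clause (¬m_32) is unit, so m_32 = False.
The clause (¬m_42) is unit, so m_42 = False.
Case m_21 = True:
The clause (¬m_31) is unit, so m_31 = False.
The clause (m_33) is unit, so m_33 = True.
The clause (¬m_41) is unit, so m_41 = False.
The clause (m_43) is unit, so m_43 = True.
But (¬m_43) is also a unit clause — contradiction.
Undo m_21 and try m_21 = False.
The clause (m_23) is unit, so m_23 = True.
The clause (¬m_13) is unit, so m_13 = False.
The clause (¬m_33) is unit, so m_33 = False.
The clause (m_31) is unit, so m_31 = True.
The clause (¬m_41) is unit, so m_41 = False.
The clause (m_43) is unit, so m_43 = True.
But (¬m_43) is also a unit clause — contradiction.
Either choice for m_21 ends in contradiction.
Undo m_12 and try m_12 = False.
The clause (m_13) is unit, so m_13 = True.
The clause (¬m_23) is unit, so m_23 = False.
The clause (¬m_33) is unit, so m_33 = False.
The clause (¬m_43) is unit, so m_43 = False.
Case m_21 = True:
The clause (¬m_31) is unit, so m_31 = False.
The clause (m_32) is unit, so m_32 = True.
The clause (¬m_41) is unit, so m_41 = False.
The clause (m_42) is unit, so m_42 = True.
But (¬m_42) is also a unit clause — contradiction.
Undo m_21 and try m_21 = False.
The clause (m_22) is unit, so m_22 = True.
The clause (¬m_32) is unit, so m_32 = False.
The clause (m_31) is unit, so m_31 = True.
The clause (¬m_41) is unit, so m_41 = False.
The clause (m_42) is unit, so m_42 = True.
But (¬m_42) is also a unit clause — contradiction.
Either choice for m_21 ends in contradiction.
Either choice for m_12 ends in contradiction.
Undo m_11 and try m_11 = True.
The clause (¬m_21) is unit, so m_21 = False.
The clause (¬m_31) is unit, so m_31 = False.
The clause (¬m_41) is unit, so m_41 = False.
Case m_22 = True:
The clause (¬m_12) is unit, so m_12 = False.
The clause (¬m_32) is unit, so m_32 = False.
The clause (m_33) is unit, so m_33 = True.
The clause (¬m_42) is unit, so m_42 = False.
The clause (m_43) is unit, so m_43 = True.
But (¬m_43) is also a unit clause — contradiction.
Undo m_22 and try m_22 = False.
The clause (m_23) is unit, so m_23 = True.
The clause (¬m_13) is unit, so m_13 = False.
The clause (¬m_33) is unit, so m_33 = False.
The clause (m_32) is unit, so m_32 = True.
The clause (¬m_12) is unit, so m_12 = False.
The clause (¬m_42) is unit, so m_42 = False.
The clause (m_43) is unit, so m_43 = True.
But (¬m_43) is also a unit clause — contradiction.
Either choice for m_22 ends in contradiction.
Either choice for m_11 ends in contradiction.
No assignment satisfies every clause.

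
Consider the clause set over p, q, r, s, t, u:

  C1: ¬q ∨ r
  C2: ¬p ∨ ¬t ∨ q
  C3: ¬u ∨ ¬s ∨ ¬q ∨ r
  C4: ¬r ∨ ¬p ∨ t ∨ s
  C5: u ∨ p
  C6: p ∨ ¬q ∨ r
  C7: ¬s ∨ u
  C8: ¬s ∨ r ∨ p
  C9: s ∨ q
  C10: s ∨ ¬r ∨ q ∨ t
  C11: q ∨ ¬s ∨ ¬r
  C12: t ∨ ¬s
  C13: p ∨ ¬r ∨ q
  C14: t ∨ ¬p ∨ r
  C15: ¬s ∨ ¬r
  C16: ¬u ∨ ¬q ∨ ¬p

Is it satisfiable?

Suppose q = True.
(r) alone gives r = True.
(¬s) alone gives s = False.
Suppose p = False.
(u) alone gives u = True.
Every clause is now satisfied; t is unconstrained.
A satisfying assignment: p: False; q: True; r: True; s: False; t: False; u: True.

Satisfiable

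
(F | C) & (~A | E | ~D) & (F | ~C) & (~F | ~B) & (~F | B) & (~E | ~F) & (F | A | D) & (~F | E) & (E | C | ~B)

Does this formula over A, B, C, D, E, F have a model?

Case F = 1:
The clause (~B) is unit, so B = 0.
That conflicts with the unit clause (B).
Undo F and try F = 0.
The clause (C) is unit, so C = 1.
That conflicts with the unit clause (~C).
Either choice for F ends in contradiction.
No assignment satisfies every clause.

Unsatisfiable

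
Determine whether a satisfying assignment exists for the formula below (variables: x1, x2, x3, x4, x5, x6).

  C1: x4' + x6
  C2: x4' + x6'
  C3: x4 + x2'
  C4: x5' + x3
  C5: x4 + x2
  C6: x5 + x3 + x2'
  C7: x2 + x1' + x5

No

Suppose x4 = 0.
Unit clause (x2') forces x2 = 0.
Now (x2) is unsatisfied and unit — conflict.
Undo x4 and try x4 = 1.
Unit clause (x6) forces x6 = 1.
Now (x6') is unsatisfied and unit — conflict.
Both values of x4 lead to a conflict.
No assignment satisfies every clause.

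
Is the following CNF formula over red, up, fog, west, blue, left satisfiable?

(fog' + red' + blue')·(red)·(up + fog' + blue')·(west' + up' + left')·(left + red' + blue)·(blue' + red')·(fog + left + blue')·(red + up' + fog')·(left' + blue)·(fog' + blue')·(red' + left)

Unsatisfiable

(red) alone gives red = 1.
(blue') alone gives blue = 0.
(left) alone gives left = 1.
Now (left') is unsatisfied and unit — conflict.
No assignment satisfies every clause.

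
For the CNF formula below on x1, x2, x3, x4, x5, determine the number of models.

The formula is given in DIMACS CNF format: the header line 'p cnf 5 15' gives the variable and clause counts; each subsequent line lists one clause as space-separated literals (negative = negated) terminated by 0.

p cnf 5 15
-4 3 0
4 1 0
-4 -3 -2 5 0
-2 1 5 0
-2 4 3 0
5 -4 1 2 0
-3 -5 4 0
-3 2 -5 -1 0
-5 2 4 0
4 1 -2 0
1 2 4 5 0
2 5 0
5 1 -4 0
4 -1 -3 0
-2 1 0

2

There are 2^5 = 32 truth assignments over (x1, x2, x3, x4, x5).
Split on x4. With x4 = True, the clauses containing x4 are satisfied and ¬x4 drops from the rest; 2 of the 2^4 = 16 assignments to the other variables satisfy what remains.
With x4 = False, by the same count on the reduced clause set, 0 assignments work.
(One model: x1=F, x2=F, x3=T, x4=T, x5=T.)
Total: 2 + 0 = 2.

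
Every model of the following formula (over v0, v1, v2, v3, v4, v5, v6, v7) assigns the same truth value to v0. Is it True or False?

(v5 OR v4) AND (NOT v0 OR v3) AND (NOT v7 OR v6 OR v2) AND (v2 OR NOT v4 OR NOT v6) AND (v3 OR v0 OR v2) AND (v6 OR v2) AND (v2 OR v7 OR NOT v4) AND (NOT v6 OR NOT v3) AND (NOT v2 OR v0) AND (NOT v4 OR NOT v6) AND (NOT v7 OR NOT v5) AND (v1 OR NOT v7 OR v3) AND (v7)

Suppose v0 = false.
(NOT v2) alone gives v2 = false.
(v3) alone gives v3 = true.
(v6) alone gives v6 = true.
That conflicts with the unit clause (NOT v6).
So every satisfying assignment has v0 = True.

True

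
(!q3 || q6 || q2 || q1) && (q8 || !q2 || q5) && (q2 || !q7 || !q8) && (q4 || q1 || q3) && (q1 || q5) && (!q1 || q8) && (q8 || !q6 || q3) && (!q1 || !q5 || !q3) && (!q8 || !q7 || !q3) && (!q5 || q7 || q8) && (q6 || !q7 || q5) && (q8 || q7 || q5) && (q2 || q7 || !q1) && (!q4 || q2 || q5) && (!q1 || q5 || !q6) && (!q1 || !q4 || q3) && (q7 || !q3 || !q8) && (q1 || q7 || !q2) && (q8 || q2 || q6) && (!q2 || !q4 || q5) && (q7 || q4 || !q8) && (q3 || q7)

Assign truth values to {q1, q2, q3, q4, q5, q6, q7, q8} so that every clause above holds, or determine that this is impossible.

q1: true, q2: true, q3: false, q4: false, q5: true, q6: true, q7: true, q8: true

Case q1 = true:
Unit clause (q8) forces q8 = true.
Case q2 = true:
Case q5 = true:
Unit clause (!q3) forces q3 = false.
Unit clause (!q4) forces q4 = false.
Unit clause (q7) forces q7 = true.
No clause remains; q6 is free.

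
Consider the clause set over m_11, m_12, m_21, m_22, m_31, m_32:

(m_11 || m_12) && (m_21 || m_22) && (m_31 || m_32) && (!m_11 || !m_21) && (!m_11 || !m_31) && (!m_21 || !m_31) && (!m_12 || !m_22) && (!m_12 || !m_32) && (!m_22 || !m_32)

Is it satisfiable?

Suppose m_11 = true.
(!m_21) alone gives m_21 = false.
(m_22) alone gives m_22 = true.
(!m_31) alone gives m_31 = false.
(m_32) alone gives m_32 = true.
Now (!m_32) is unsatisfied and unit — conflict.
That branch fails; take m_11 = false instead.
(m_12) alone gives m_12 = true.
(!m_22) alone gives m_22 = false.
(m_21) alone gives m_21 = true.
(!m_31) alone gives m_31 = false.
(m_32) alone gives m_32 = true.
Now (!m_32) is unsatisfied and unit — conflict.
Both values of m_11 lead to a conflict.
No assignment satisfies every clause.

No, unsatisfiable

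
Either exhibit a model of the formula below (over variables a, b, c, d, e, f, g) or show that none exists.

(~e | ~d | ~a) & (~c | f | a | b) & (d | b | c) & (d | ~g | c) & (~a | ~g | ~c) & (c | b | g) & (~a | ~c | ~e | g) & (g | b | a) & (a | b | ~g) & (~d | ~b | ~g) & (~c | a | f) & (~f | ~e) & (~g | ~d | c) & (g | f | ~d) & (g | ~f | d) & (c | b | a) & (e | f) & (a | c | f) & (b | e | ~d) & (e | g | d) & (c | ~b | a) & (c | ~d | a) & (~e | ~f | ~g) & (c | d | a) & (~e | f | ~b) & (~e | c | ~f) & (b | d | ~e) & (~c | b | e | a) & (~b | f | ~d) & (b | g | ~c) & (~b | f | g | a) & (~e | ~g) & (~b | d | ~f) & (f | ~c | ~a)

Try f = 1.
(~e) alone gives e = 0.
Try g = 0.
(d) alone gives d = 1.
(b) alone gives b = 1.
Try c = 0.
(a) alone gives a = 1.
Every clause now holds.

a=1, b=1, c=0, d=1, e=0, f=1, g=0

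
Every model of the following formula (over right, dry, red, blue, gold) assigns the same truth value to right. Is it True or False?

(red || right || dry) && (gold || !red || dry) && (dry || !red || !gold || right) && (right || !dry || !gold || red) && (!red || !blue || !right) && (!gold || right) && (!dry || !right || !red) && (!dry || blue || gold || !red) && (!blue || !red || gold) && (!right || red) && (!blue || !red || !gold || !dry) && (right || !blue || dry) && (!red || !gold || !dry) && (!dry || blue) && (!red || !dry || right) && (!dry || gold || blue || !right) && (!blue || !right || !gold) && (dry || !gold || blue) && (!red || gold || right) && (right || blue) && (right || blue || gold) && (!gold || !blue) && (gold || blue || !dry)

Suppose right = true.
(red) alone gives red = true.
(!blue) alone gives blue = false.
(!dry) alone gives dry = false.
(gold) alone gives gold = true.
Now (!gold) is unsatisfied and unit — conflict.
So every satisfying assignment has right = False.

False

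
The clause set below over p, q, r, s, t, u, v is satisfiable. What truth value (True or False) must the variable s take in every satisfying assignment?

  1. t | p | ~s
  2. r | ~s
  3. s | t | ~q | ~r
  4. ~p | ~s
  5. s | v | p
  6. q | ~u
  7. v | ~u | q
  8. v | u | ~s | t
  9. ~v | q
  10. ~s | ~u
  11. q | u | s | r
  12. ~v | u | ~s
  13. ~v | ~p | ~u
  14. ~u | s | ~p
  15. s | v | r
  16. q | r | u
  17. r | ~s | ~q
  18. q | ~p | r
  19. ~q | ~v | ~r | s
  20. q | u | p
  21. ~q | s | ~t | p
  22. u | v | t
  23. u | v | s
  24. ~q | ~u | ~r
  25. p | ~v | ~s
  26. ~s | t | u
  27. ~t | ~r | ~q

Suppose s = 1.
(r) alone gives r = 1.
(~p) alone gives p = 0.
(t) alone gives t = 1.
(~u) alone gives u = 0.
(~v) alone gives v = 0.
(q) alone gives q = 1.
Now (~q) is unsatisfied and unit — conflict.
So every satisfying assignment has s = False.

False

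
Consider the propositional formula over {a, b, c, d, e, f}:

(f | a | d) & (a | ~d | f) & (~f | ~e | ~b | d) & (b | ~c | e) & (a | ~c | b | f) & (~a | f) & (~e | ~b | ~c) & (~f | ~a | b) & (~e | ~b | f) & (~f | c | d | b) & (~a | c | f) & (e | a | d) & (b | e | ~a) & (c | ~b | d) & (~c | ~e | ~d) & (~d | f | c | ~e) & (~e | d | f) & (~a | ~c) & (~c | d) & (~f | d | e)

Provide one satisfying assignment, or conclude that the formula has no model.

Suppose a = 0.
Suppose f = 1.
Suppose e = 0.
(d) alone gives d = 1.
Suppose b = 0.
(~c) alone gives c = 0.
Every clause now holds.

a: 0; b: 0; c: 0; d: 1; e: 0; f: 1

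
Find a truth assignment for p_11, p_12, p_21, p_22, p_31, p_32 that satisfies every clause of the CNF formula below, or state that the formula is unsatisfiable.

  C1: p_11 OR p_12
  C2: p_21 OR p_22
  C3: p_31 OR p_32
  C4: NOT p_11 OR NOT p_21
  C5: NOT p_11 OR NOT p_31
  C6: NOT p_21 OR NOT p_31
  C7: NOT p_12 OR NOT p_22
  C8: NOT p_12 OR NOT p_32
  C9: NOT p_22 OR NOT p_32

Branch on p_11: set p_11 = true.
The clause (NOT p_21) is unit, so p_21 = false.
The clause (p_22) is unit, so p_22 = true.
The clause (NOT p_31) is unit, so p_31 = false.
The clause (p_32) is unit, so p_32 = true.
But (NOT p_32) is also a unit clause — contradiction.
Undo p_11 and try p_11 = false.
The clause (p_12) is unit, so p_12 = true.
The clause (NOT p_22) is unit, so p_22 = false.
The clause (p_21) is unit, so p_21 = true.
The clause (NOT p_31) is unit, so p_31 = false.
The clause (p_32) is unit, so p_32 = true.
But (NOT p_32) is also a unit clause — contradiction.
Either choice for p_11 ends in contradiction.

UNSATISFIABLE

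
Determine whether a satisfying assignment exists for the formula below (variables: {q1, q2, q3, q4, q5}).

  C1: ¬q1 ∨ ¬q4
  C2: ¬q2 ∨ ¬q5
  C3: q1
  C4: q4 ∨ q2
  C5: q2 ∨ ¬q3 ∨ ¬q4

Unit clause (q1) forces q1 = True.
Unit clause (¬q4) forces q4 = False.
Unit clause (q2) forces q2 = True.
Unit clause (¬q5) forces q5 = False.
No clause remains; q3 is free.
A satisfying assignment: q1 ↦ True,  q2 ↦ True,  q3 ↦ False,  q4 ↦ False,  q5 ↦ False.

Satisfiable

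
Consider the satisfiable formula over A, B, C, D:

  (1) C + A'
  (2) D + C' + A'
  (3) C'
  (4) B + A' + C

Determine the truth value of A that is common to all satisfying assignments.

Suppose A = 1.
From the singleton clause (C), C = 1.
Now (C') is unsatisfied and unit — conflict.
So every satisfying assignment has A = False.

False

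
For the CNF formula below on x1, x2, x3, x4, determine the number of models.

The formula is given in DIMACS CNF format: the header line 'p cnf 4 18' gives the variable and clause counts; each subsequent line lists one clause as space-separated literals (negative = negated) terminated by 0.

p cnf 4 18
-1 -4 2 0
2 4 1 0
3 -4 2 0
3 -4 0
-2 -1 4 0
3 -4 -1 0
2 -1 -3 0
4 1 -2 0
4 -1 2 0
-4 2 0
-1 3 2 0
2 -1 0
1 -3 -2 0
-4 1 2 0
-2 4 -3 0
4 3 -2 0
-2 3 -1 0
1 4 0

1

There are 2^4 = 16 truth assignments over (x1, x2, x3, x4).
Check each against the 18 clauses (columns in the order x1, x2, x3, x4):
  F F F F  ✗ fails (x2 ∨ x4 ∨ x1)
  F F F T  ✗ fails (x3 ∨ ¬x4 ∨ x2)
  F F T F  ✗ fails (x2 ∨ x4 ∨ x1)
  F F T T  ✗ fails (¬x4 ∨ x2)
  F T F F  ✗ fails (x4 ∨ x1 ∨ ¬x2)
  F T F T  ✗ fails (x3 ∨ ¬x4)
  F T T F  ✗ fails (x4 ∨ x1 ∨ ¬x2)
  F T T T  ✗ fails (x1 ∨ ¬x3 ∨ ¬x2)
  T F F F  ✗ fails (x4 ∨ ¬x1 ∨ x2)
  T F F T  ✗ fails (¬x1 ∨ ¬x4 ∨ x2)
  T F T F  ✗ fails (x2 ∨ ¬x1 ∨ ¬x3)
  T F T T  ✗ fails (¬x1 ∨ ¬x4 ∨ x2)
  T T F F  ✗ fails (¬x2 ∨ ¬x1 ∨ x4)
  T T F T  ✗ fails (x3 ∨ ¬x4)
  T T T F  ✗ fails (¬x2 ∨ ¬x1 ∨ x4)
  T T T T  ✓ satisfies all
1 of the 16 rows is a model.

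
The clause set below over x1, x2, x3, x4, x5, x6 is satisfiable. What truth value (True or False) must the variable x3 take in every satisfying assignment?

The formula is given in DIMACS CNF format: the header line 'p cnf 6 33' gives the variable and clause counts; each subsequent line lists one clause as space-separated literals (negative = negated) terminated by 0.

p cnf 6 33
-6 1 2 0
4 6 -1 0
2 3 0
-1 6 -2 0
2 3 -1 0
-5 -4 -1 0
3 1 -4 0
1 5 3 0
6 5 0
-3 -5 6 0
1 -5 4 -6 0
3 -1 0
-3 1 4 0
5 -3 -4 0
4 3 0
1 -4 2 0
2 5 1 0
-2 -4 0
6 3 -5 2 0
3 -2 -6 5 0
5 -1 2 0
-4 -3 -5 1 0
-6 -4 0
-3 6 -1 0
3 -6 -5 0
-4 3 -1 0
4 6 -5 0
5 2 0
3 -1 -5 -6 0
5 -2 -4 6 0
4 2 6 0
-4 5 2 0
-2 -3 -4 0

True

Suppose x3 = False.
(x2) alone gives x2 = True.
(¬x1) alone gives x1 = False.
(¬x4) alone gives x4 = False.
But (x4) is also a unit clause — contradiction.
So every satisfying assignment has x3 = True.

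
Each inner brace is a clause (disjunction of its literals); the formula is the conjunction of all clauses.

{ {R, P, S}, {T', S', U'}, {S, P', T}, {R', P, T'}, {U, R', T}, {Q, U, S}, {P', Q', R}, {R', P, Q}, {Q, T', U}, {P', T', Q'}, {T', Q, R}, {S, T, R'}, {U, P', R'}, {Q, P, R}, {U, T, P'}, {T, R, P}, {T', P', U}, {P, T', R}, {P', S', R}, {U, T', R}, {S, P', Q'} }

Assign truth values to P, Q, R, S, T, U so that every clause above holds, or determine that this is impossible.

P=1, Q=0, R=1, S=1, T=0, U=1

Branch on R: set R = 1.
Branch on P: set P = 1.
Unit clause (U) forces U = 1.
Branch on T: set T = 0.
Unit clause (S) forces S = 1.
No clause remains; Q is free.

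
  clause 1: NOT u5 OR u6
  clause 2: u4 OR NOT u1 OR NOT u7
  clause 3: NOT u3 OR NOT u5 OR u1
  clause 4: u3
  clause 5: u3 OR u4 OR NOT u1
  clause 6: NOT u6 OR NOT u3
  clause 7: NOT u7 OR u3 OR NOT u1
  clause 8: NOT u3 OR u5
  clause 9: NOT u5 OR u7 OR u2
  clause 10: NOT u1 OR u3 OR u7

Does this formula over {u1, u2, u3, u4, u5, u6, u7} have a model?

No

The clause (u3) is unit, so u3 = true.
The clause (NOT u6) is unit, so u6 = false.
The clause (NOT u5) is unit, so u5 = false.
That conflicts with the unit clause (u5).
No assignment satisfies every clause.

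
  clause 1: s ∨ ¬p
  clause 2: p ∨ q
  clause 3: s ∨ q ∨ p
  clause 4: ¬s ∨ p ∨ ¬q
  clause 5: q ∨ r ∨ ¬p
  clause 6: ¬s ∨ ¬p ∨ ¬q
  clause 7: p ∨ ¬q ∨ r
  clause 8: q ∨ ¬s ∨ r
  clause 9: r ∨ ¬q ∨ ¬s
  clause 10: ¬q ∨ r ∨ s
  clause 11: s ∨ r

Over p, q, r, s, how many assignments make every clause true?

There are 2^4 = 16 truth assignments over (p, q, r, s).
Check each against the 11 clauses (columns in the order p, q, r, s):
  F F F F  ✗ fails (p ∨ q)
  F F F T  ✗ fails (p ∨ q)
  F F T F  ✗ fails (p ∨ q)
  F F T T  ✗ fails (p ∨ q)
  F T F F  ✗ fails (p ∨ ¬q ∨ r)
  F T F T  ✗ fails (¬s ∨ p ∨ ¬q)
  F T T F  ✓ satisfies all
  F T T T  ✗ fails (¬s ∨ p ∨ ¬q)
  T F F F  ✗ fails (s ∨ ¬p)
  T F F T  ✗ fails (q ∨ r ∨ ¬p)
  T F T F  ✗ fails (s ∨ ¬p)
  T F T T  ✓ satisfies all
  T T F F  ✗ fails (s ∨ ¬p)
  T T F T  ✗ fails (¬s ∨ ¬p ∨ ¬q)
  T T T F  ✗ fails (s ∨ ¬p)
  T T T T  ✗ fails (¬s ∨ ¬p ∨ ¬q)
2 of the 16 rows are models.

2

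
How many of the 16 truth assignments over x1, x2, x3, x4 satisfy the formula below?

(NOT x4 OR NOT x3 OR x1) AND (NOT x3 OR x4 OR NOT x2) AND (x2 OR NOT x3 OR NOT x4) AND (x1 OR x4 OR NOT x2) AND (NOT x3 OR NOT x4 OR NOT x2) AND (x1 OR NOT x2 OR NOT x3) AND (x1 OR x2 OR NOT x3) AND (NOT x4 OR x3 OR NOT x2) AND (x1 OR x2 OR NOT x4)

5

There are 2^4 = 16 truth assignments over (x1, x2, x3, x4).
Check each against the 9 clauses (columns in the order x1, x2, x3, x4):
  F F F F  ✓ satisfies all
  F F F T  ✗ fails (x1 OR x2 OR NOT x4)
  F F T F  ✗ fails (x1 OR x2 OR NOT x3)
  F F T T  ✗ fails (NOT x4 OR NOT x3 OR x1)
  F T F F  ✗ fails (x1 OR x4 OR NOT x2)
  F T F T  ✗ fails (NOT x4 OR x3 OR NOT x2)
  F T T F  ✗ fails (NOT x3 OR x4 OR NOT x2)
  F T T T  ✗ fails (NOT x4 OR NOT x3 OR x1)
  T F F F  ✓ satisfies all
  T F F T  ✓ satisfies all
  T F T F  ✓ satisfies all
  T F T T  ✗ fails (x2 OR NOT x3 OR NOT x4)
  T T F F  ✓ satisfies all
  T T F T  ✗ fails (NOT x4 OR x3 OR NOT x2)
  T T T F  ✗ fails (NOT x3 OR x4 OR NOT x2)
  T T T T  ✗ fails (NOT x3 OR NOT x4 OR NOT x2)
5 of the 16 rows are models.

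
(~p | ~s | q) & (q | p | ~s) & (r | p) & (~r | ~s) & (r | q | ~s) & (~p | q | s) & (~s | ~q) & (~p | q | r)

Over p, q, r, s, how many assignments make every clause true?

4

There are 2^4 = 16 truth assignments over (p, q, r, s).
Split on p. With p = 1, the clauses containing p are satisfied and ~p drops from the rest; 2 of the 2^3 = 8 assignments to the other variables satisfy what remains.
With p = 0, by the same count on the reduced clause set, 2 assignments work.
(One model: p=F, q=F, r=T, s=F.)
Total: 2 + 2 = 4.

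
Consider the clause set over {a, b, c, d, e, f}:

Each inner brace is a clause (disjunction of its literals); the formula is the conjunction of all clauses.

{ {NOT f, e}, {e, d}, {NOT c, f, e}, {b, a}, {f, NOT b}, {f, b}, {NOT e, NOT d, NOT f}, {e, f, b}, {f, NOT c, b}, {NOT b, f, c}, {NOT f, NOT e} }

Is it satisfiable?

Branch on f: set f = false.
From the singleton clause (NOT b), b = false.
But (b) is also a unit clause — contradiction.
That branch fails; take f = true instead.
From the singleton clause (e), e = true.
But (NOT e) is also a unit clause — contradiction.
Either choice for f ends in contradiction.
No assignment satisfies every clause.

No, unsatisfiable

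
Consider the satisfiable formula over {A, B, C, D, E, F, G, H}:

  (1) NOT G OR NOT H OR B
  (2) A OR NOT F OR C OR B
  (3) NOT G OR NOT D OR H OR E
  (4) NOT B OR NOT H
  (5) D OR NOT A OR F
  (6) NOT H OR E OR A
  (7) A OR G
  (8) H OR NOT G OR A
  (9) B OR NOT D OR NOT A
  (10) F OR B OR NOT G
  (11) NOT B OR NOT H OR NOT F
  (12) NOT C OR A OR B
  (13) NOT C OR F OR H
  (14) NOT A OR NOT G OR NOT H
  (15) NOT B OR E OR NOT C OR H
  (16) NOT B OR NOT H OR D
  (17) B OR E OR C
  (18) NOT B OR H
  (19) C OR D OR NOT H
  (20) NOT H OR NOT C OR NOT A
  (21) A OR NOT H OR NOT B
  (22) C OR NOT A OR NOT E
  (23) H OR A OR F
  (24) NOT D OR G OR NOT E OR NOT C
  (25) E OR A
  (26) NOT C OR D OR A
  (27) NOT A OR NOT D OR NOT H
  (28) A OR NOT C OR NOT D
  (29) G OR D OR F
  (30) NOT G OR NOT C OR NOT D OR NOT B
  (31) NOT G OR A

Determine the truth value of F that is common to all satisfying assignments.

True

Suppose F = false.
Suppose B = false.
(NOT G) alone gives G = false.
(A) alone gives A = true.
(D) alone gives D = true.
Now (NOT D) is unsatisfied and unit — conflict.
So B must be the other value — set B = true.
(NOT H) alone gives H = false.
Now (H) is unsatisfied and unit — conflict.
Both values of B lead to a conflict.
So every satisfying assignment has F = True.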